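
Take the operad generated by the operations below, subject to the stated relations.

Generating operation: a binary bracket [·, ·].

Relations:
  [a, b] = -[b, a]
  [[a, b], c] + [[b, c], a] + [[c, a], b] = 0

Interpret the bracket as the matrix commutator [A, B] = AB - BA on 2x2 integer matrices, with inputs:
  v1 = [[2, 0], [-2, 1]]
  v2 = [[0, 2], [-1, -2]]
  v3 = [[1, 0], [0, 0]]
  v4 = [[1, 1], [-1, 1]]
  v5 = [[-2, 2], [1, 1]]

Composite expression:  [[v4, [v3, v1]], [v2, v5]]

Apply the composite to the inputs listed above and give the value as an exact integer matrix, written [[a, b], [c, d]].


[[0, 40], [-4, 0]]

[v3, v1] = [[0, 0], [2, 0]]
[v4, [v3, v1]] = [[2, 0], [0, -2]]
[v2, v5] = [[4, 10], [1, -4]]
[[v4, [v3, v1]], [v2, v5]] = [[0, 40], [-4, 0]]


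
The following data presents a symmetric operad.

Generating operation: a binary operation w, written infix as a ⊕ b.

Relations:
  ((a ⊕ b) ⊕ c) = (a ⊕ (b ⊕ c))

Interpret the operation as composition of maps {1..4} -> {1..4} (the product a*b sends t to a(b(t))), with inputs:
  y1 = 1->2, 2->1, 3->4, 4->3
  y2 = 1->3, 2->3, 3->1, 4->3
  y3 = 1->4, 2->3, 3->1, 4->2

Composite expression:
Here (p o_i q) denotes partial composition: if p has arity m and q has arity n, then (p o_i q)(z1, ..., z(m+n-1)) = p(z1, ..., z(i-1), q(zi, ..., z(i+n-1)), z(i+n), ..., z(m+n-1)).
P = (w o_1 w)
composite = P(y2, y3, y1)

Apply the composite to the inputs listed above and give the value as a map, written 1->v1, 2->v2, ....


1->1, 2->3, 3->3, 4->3


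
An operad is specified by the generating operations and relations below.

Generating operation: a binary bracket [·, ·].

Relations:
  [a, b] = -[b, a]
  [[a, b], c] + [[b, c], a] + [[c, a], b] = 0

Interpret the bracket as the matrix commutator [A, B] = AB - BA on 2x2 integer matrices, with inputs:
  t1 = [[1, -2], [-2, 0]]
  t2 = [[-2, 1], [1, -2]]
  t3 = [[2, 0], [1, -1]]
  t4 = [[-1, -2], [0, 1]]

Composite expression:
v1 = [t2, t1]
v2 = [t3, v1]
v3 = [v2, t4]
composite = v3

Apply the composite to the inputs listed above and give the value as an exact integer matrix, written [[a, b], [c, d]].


[t2, t1] = [[0, -1], [1, 0]]
[t3, [t2, t1]] = [[1, -3], [-3, -1]]
[[t3, [t2, t1]], t4] = [[-6, -10], [6, 6]]

[[-6, -10], [6, 6]]


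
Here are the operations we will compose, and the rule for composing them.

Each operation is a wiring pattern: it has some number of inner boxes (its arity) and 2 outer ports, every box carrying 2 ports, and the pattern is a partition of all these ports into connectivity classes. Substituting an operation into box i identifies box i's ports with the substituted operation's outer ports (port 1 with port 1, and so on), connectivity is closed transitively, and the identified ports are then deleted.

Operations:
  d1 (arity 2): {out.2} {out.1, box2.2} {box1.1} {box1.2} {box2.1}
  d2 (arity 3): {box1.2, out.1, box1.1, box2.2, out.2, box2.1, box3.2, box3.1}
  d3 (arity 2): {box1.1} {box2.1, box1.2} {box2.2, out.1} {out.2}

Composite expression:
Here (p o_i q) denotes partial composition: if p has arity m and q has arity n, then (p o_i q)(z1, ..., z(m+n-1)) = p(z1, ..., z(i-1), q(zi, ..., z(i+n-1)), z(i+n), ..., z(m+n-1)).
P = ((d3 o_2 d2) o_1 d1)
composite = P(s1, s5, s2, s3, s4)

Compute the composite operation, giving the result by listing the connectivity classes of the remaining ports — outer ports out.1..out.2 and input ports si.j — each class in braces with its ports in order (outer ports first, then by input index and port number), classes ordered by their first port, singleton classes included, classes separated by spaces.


Reachability decides: close wires over d3-identified ports.
after d1, the pattern on (s1, s5) reads {out.1, s5.2} {out.2} {s1.1} {s1.2} {s5.1} (out.j = its outer ports)
after d2, the pattern on (s2, s3, s4) reads {out.1, out.2, s2.1, s2.2, s3.1, s3.2, s4.1, s4.2} (out.j = its outer ports)
after d3, the pattern on (s1, s5, s2, s3, s4) reads {out.1, s2.1, s2.2, s3.1, s3.2, s4.1, s4.2} {out.2} {s1.1} {s1.2} {s5.1} {s5.2} (out.j = its outer ports)

{out.1, s2.1, s2.2, s3.1, s3.2, s4.1, s4.2} {out.2} {s1.1} {s1.2} {s5.1} {s5.2}


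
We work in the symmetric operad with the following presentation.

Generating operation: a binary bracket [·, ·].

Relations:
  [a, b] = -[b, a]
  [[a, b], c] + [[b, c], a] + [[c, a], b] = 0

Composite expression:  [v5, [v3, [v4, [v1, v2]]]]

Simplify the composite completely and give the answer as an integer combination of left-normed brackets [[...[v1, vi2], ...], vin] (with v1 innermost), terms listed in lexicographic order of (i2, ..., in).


-[[[[v1, v2], v4], v3], v5]

In the tensor algebra, words opening v1 carry the v1-anchored form.
Composite bracket: [v5, [v3, [v4, [v1, v2]]]]
Full expansion: 16 signed words from ab - ba (2^4 = 16).
Words beginning with v1 determine it all:
  from v1v2v4v3v5, sign -1: term -[[[[v1, v2], v4], v3], v5]


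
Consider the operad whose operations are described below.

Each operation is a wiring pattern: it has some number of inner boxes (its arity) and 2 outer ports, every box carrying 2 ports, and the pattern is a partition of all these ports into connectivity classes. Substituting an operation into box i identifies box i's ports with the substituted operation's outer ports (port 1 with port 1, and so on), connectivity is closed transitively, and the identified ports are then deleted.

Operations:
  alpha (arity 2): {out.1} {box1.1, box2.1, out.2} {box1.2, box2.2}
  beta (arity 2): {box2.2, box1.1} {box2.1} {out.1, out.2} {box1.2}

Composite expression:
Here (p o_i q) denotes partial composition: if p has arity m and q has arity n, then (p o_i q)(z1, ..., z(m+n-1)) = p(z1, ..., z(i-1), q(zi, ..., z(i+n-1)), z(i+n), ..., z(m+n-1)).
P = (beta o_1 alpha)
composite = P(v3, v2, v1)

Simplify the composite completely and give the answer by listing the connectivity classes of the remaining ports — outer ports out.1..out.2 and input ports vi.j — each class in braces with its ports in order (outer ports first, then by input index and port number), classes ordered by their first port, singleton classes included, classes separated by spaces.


{out.1, out.2} {v1.1} {v1.2} {v2.1, v3.1} {v2.2, v3.2}

Treat the ports identified at beta as solder joints: merge, then drop.
the subtree at alpha composes to {out.1} {out.2, v2.1, v3.1} {v2.2, v3.2} on (v3, v2); out.j = own outer ports
the subtree at beta composes to {out.1, out.2} {v1.1} {v1.2} {v2.1, v3.1} {v2.2, v3.2} on (v3, v2, v1); out.j = own outer ports


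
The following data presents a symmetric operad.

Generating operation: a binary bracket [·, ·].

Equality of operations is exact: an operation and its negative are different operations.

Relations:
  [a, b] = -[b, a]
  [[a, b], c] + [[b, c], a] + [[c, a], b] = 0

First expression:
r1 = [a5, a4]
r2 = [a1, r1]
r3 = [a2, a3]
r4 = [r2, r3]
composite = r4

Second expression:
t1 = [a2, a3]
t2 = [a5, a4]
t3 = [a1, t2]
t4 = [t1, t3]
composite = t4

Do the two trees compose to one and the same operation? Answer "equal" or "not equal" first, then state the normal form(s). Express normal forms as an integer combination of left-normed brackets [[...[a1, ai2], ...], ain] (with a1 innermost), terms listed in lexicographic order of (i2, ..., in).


The first expression reduces to -[[[[a1, a4], a5], a2], a3] + [[[[a1, a4], a5], a3], a2] + [[[[a1, a5], a4], a2], a3] - [[[[a1, a5], a4], a3], a2]
The second expression reduces to [[[[a1, a4], a5], a2], a3] - [[[[a1, a4], a5], a3], a2] - [[[[a1, a5], a4], a2], a3] + [[[[a1, a5], a4], a3], a2]
They disagree, so not equal.

not equal; first: -[[[[a1, a4], a5], a2], a3] + [[[[a1, a4], a5], a3], a2] + [[[[a1, a5], a4], a2], a3] - [[[[a1, a5], a4], a3], a2]; second: [[[[a1, a4], a5], a2], a3] - [[[[a1, a4], a5], a3], a2] - [[[[a1, a5], a4], a2], a3] + [[[[a1, a5], a4], a3], a2]


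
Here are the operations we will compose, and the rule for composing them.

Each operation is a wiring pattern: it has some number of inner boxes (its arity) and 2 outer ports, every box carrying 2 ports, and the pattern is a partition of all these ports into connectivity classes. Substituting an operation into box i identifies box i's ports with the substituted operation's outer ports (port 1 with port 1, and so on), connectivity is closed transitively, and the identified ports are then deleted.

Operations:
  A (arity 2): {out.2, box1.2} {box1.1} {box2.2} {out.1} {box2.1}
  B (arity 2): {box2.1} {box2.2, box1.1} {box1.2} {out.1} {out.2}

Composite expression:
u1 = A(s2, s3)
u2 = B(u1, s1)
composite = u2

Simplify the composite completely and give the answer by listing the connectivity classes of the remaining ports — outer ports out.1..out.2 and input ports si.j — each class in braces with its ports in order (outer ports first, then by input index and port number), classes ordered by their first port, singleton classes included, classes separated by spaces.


Treat the ports identified at B as solder joints: merge, then drop.
after A, the pattern on (s2, s3) reads {out.1} {out.2, s2.2} {s2.1} {s3.1} {s3.2} (out.j = its outer ports)
after B, the pattern on (s2, s3, s1) reads {out.1} {out.2} {s1.1} {s1.2} {s2.1} {s2.2} {s3.1} {s3.2} (out.j = its outer ports)

{out.1} {out.2} {s1.1} {s1.2} {s2.1} {s2.2} {s3.1} {s3.2}


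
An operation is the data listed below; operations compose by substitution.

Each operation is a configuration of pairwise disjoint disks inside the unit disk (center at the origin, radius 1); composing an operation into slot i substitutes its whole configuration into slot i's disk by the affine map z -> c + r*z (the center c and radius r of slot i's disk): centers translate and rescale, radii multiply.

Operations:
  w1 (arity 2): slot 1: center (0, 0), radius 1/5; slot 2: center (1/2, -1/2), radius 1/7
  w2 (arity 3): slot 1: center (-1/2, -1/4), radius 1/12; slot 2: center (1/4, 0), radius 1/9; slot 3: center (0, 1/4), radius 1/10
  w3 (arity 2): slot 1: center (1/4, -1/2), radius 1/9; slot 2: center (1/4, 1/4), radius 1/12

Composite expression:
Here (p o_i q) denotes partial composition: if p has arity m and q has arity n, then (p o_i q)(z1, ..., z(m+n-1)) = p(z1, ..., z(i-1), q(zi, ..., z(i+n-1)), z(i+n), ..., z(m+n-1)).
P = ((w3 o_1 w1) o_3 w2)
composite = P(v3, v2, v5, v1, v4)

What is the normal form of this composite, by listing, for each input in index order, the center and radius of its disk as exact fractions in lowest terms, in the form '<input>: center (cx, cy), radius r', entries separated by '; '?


v1: center (13/48, 1/4), radius 1/108; v2: center (11/36, -5/9), radius 1/63; v3: center (1/4, -1/2), radius 1/45; v4: center (1/4, 13/48), radius 1/120; v5: center (5/24, 11/48), radius 1/144


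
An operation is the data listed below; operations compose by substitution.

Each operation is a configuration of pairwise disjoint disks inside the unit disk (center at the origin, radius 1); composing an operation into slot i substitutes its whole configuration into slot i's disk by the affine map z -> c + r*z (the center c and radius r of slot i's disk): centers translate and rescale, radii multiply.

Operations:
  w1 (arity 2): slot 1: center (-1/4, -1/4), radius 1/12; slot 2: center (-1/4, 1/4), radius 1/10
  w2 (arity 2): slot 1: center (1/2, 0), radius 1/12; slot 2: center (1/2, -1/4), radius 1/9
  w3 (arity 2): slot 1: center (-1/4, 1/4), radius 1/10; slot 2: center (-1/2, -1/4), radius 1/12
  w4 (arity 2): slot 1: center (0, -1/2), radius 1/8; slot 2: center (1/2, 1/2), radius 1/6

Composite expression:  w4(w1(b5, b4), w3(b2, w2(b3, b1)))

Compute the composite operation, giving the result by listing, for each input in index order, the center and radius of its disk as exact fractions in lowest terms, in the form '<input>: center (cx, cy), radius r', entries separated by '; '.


b1: center (61/144, 131/288), radius 1/648; b2: center (11/24, 13/24), radius 1/60; b3: center (61/144, 11/24), radius 1/864; b4: center (-1/32, -15/32), radius 1/80; b5: center (-1/32, -17/32), radius 1/96

Below w4, radii multiply path by path; the b-disk centers shift.
input b5: applying the 2 nested substitutions gives center (-1/32, -17/32), radius 1/96
input b4: applying the 2 nested substitutions gives center (-1/32, -15/32), radius 1/80
input b2: applying the 2 nested substitutions gives center (11/24, 13/24), radius 1/60
input b3: applying the 3 nested substitutions gives center (61/144, 11/24), radius 1/864
input b1: applying the 3 nested substitutions gives center (61/144, 131/288), radius 1/648


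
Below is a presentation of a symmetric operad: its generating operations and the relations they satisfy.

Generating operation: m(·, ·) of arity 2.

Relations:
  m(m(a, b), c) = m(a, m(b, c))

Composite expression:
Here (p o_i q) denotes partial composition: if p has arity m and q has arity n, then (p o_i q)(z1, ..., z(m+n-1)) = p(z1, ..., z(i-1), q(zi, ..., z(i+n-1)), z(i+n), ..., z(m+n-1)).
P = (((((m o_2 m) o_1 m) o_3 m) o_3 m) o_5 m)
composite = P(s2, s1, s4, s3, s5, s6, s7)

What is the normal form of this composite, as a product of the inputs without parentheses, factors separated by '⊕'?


s2 ⊕ s1 ⊕ s4 ⊕ s3 ⊕ s5 ⊕ s6 ⊕ s7

Every regrouping of m is equal, so read the s-inputs in written order.
m(s2, s1) reduces to s2 ⊕ s1
m(s4, s3) reduces to s4 ⊕ s3
m(s5, s6) reduces to s5 ⊕ s6
m(m(s4, s3), m(s5, s6)) reduces to s4 ⊕ s3 ⊕ s5 ⊕ s6
m(m(m(s4, s3), m(s5, s6)), s7) reduces to s4 ⊕ s3 ⊕ s5 ⊕ s6 ⊕ s7
m(m(s2, s1), m(m(m(s4, s3), m(s5, s6)), s7)) reduces to s2 ⊕ s1 ⊕ s4 ⊕ s3 ⊕ s5 ⊕ s6 ⊕ s7


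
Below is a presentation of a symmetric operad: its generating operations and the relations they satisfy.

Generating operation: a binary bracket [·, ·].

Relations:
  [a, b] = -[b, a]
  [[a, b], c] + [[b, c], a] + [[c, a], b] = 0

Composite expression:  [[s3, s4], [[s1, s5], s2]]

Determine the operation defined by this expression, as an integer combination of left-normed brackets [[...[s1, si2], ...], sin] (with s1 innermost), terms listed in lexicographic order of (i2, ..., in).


In the tensor algebra, words opening s1 carry the s1-anchored form.
Composite bracket: [[s3, s4], [[s1, s5], s2]]
Applying ab - ba throughout gives 16 signed words (2^4 = 16).
Words beginning with s1 determine it all:
  the word s1s5s2s3s4 carries sign -1 and contributes -[[[[s1, s5], s2], s3], s4]
  the word s1s5s2s4s3 carries sign +1 and contributes +[[[[s1, s5], s2], s4], s3]

-[[[[s1, s5], s2], s3], s4] + [[[[s1, s5], s2], s4], s3]


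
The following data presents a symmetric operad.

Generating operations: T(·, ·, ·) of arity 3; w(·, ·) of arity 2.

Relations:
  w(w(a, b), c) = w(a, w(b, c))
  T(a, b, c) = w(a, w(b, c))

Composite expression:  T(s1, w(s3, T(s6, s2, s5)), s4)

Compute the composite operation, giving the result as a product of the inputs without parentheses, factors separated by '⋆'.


s1 ⋆ s3 ⋆ s6 ⋆ s2 ⋆ s5 ⋆ s4

Key point: T is associative — brackets drop, the s-order remains.
T(s6, s2, s5) linearizes to s6 ⋆ s2 ⋆ s5
w(s3, T(s6, s2, s5)) linearizes to s3 ⋆ s6 ⋆ s2 ⋆ s5
T(s1, w(s3, T(s6, s2, s5)), s4) linearizes to s1 ⋆ s3 ⋆ s6 ⋆ s2 ⋆ s5 ⋆ s4


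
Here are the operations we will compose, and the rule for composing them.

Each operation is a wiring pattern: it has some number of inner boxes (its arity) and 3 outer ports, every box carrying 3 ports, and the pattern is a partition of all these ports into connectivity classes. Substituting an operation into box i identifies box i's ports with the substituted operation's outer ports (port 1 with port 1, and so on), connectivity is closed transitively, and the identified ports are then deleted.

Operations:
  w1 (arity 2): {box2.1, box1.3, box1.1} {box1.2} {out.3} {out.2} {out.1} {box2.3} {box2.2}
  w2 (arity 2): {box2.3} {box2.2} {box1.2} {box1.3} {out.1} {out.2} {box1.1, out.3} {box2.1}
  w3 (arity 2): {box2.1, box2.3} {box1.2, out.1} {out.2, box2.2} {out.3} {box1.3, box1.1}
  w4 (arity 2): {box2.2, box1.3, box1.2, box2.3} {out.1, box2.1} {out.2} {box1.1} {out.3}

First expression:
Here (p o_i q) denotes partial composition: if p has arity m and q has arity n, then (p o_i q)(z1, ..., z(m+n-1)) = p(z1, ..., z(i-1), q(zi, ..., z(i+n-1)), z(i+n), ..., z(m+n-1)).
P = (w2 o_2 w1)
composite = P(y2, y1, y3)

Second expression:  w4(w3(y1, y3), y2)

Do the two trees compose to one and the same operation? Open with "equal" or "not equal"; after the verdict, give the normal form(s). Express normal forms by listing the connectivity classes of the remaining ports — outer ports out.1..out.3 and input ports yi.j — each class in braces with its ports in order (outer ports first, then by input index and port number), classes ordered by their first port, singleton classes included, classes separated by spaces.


not equal — first {out.1} {out.2} {out.3, y2.1} {y1.1, y1.3, y3.1} {y1.2} {y2.2} {y2.3} {y3.2} {y3.3}, second {out.1, y2.1} {out.2} {out.3} {y1.1, y1.3} {y1.2} {y2.2, y2.3, y3.2} {y3.1, y3.3}

Normal form of the first expression: {out.1} {out.2} {out.3, y2.1} {y1.1, y1.3, y3.1} {y1.2} {y2.2} {y2.3} {y3.2} {y3.3}
Normal form of the second expression: {out.1, y2.1} {out.2} {out.3} {y1.1, y1.3} {y1.2} {y2.2, y2.3, y3.2} {y3.1, y3.3}
The forms do not match — not equal.


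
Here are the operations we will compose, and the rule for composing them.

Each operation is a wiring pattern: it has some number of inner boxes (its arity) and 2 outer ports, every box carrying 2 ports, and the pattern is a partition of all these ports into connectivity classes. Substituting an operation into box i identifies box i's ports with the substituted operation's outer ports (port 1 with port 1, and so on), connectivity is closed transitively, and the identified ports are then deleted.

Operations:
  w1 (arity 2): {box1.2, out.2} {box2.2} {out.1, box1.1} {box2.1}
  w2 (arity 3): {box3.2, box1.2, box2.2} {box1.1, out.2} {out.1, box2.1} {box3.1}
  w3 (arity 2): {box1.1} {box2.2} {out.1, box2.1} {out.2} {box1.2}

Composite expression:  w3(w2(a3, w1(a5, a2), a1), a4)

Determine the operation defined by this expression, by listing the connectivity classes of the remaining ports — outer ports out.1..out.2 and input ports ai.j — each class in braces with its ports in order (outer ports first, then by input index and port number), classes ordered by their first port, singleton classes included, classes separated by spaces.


{out.1, a4.1} {out.2} {a1.1} {a1.2, a3.2, a5.2} {a2.1} {a2.2} {a3.1} {a4.2} {a5.1}

After gluing at w3, chains via deleted ports link the a-ports.
composing w1 on (a5, a2), with out.j its own outer ports: {out.1, a5.1} {out.2, a5.2} {a2.1} {a2.2}
composing w2 on (a3, a5, a2, a1), with out.j its own outer ports: {out.1, a5.1} {out.2, a3.1} {a1.1} {a1.2, a3.2, a5.2} {a2.1} {a2.2}
composing w3 on (a3, a5, a2, a1, a4), with out.j its own outer ports: {out.1, a4.1} {out.2} {a1.1} {a1.2, a3.2, a5.2} {a2.1} {a2.2} {a3.1} {a4.2} {a5.1}


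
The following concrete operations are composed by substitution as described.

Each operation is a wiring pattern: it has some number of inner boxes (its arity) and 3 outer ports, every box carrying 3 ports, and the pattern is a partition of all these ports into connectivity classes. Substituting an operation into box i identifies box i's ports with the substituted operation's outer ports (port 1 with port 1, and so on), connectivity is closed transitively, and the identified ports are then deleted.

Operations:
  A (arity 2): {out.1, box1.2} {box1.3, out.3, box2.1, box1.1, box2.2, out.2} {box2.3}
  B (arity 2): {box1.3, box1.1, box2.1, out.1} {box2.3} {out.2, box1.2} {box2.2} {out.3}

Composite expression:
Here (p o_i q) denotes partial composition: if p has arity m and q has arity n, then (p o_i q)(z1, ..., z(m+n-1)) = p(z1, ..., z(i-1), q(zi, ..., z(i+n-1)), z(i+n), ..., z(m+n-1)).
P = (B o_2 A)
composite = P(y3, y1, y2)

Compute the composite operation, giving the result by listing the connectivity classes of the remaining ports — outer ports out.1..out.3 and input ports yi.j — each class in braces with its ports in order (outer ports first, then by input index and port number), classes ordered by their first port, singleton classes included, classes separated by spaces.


{out.1, y1.2, y3.1, y3.3} {out.2, y3.2} {out.3} {y1.1, y1.3, y2.1, y2.2} {y2.3}


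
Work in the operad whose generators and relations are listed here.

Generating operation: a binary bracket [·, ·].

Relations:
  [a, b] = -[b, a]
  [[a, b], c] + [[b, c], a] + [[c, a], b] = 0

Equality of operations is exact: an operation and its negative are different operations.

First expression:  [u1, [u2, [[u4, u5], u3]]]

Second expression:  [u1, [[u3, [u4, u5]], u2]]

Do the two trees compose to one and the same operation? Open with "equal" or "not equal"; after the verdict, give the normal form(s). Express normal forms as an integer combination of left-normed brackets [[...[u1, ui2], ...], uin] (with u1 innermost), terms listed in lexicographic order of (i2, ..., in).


equal — both sides give -[[[[u1, u2], u3], u4], u5] + [[[[u1, u2], u3], u5], u4] + [[[[u1, u2], u4], u5], u3] - [[[[u1, u2], u5], u4], u3] + [[[[u1, u3], u4], u5], u2] - [[[[u1, u3], u5], u4], u2] - [[[[u1, u4], u5], u3], u2] + [[[[u1, u5], u4], u3], u2]

Normal form of the first expression: -[[[[u1, u2], u3], u4], u5] + [[[[u1, u2], u3], u5], u4] + [[[[u1, u2], u4], u5], u3] - [[[[u1, u2], u5], u4], u3] + [[[[u1, u3], u4], u5], u2] - [[[[u1, u3], u5], u4], u2] - [[[[u1, u4], u5], u3], u2] + [[[[u1, u5], u4], u3], u2]
Normal form of the second expression: -[[[[u1, u2], u3], u4], u5] + [[[[u1, u2], u3], u5], u4] + [[[[u1, u2], u4], u5], u3] - [[[[u1, u2], u5], u4], u3] + [[[[u1, u3], u4], u5], u2] - [[[[u1, u3], u5], u4], u2] - [[[[u1, u4], u5], u3], u2] + [[[[u1, u5], u4], u3], u2]
Same normal form: equal.


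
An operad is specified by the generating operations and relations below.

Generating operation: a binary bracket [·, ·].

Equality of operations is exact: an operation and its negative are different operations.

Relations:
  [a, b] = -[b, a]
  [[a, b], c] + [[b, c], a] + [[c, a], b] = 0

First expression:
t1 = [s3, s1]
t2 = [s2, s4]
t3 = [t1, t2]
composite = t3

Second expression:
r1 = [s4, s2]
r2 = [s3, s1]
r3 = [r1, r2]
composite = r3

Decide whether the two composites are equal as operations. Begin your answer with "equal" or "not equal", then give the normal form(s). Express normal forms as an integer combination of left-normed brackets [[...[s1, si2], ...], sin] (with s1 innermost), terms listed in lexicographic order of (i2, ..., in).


equal; the common form is -[[[s1, s3], s2], s4] + [[[s1, s3], s4], s2]

Reducing the first expression gives -[[[s1, s3], s2], s4] + [[[s1, s3], s4], s2]
Reducing the second expression gives -[[[s1, s3], s2], s4] + [[[s1, s3], s4], s2]
Both agree, so they are equal.


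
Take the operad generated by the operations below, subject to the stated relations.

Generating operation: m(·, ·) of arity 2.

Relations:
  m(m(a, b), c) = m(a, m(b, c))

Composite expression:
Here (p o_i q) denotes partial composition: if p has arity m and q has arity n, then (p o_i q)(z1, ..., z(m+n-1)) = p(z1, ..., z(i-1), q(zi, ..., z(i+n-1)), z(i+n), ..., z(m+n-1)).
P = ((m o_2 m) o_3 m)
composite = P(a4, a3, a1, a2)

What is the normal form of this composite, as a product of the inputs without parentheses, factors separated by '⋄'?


Associativity of m dissolves the nesting; only the a-input order survives.
m(a1, a2) unparenthesizes to a1 ⋄ a2
m(a3, m(a1, a2)) unparenthesizes to a3 ⋄ a1 ⋄ a2
m(a4, m(a3, m(a1, a2))) unparenthesizes to a4 ⋄ a3 ⋄ a1 ⋄ a2

a4 ⋄ a3 ⋄ a1 ⋄ a2


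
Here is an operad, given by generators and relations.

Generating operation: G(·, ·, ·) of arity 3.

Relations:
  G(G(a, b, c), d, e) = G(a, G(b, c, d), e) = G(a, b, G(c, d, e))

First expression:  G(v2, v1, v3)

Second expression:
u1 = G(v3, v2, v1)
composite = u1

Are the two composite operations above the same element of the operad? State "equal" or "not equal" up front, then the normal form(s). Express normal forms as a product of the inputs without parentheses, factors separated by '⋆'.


not equal; the first gives v2 ⋆ v1 ⋆ v3 and the second v3 ⋆ v2 ⋆ v1


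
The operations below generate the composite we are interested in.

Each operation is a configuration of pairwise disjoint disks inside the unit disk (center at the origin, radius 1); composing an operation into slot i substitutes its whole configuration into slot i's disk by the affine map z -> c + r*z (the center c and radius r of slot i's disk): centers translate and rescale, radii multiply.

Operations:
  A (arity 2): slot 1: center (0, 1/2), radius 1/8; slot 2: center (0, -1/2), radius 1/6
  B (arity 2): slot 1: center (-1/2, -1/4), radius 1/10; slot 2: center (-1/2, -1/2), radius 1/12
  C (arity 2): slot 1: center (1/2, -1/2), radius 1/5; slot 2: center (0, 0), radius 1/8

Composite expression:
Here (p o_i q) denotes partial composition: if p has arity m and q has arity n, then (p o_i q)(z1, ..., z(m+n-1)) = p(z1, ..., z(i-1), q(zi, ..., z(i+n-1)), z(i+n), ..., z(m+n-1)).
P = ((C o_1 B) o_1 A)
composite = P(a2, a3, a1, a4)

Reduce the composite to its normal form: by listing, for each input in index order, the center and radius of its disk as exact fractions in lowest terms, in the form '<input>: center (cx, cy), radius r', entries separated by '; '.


a1: center (2/5, -3/5), radius 1/60; a2: center (2/5, -27/50), radius 1/400; a3: center (2/5, -14/25), radius 1/300; a4: center (0, 0), radius 1/8


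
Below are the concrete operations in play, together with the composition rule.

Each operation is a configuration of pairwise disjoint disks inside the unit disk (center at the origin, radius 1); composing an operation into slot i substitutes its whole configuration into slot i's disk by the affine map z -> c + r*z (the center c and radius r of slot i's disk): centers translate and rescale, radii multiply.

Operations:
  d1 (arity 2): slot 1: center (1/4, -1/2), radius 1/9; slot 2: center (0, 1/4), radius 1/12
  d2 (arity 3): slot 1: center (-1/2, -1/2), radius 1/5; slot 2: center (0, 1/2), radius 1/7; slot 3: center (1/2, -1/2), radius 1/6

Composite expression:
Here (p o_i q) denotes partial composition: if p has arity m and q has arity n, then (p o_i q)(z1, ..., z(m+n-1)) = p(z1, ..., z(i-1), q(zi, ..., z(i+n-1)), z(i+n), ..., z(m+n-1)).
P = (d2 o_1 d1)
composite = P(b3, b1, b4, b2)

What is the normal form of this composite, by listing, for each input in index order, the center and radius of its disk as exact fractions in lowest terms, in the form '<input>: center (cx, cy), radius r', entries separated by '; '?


b1: center (-1/2, -9/20), radius 1/60; b2: center (1/2, -1/2), radius 1/6; b3: center (-9/20, -3/5), radius 1/45; b4: center (0, 1/2), radius 1/7

Only the slot chain above each b matters under d2; compose those maps.
b3: after 2 affine steps, its disk has center (-9/20, -3/5), radius 1/45
b1: after 2 affine steps, its disk has center (-1/2, -9/20), radius 1/60
b4: after 1 affine step, its disk has center (0, 1/2), radius 1/7
b2: after 1 affine step, its disk has center (1/2, -1/2), radius 1/6


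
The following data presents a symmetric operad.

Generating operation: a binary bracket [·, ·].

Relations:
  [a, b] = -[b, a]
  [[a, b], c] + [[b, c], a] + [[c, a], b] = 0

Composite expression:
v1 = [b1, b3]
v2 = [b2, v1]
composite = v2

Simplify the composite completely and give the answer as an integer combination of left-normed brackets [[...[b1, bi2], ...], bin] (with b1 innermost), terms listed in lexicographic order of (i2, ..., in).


In the tensor algebra, words opening b1 carry the b1-anchored form.
Composite bracket: [b2, [b1, b3]]
The bracket unfolds into 4 signed words via [a, b] = ab - ba (2^2 = 4).
Words beginning with b1 determine it all:
  from b1b3b2, sign -1: term -[[b1, b3], b2]

-[[b1, b3], b2]


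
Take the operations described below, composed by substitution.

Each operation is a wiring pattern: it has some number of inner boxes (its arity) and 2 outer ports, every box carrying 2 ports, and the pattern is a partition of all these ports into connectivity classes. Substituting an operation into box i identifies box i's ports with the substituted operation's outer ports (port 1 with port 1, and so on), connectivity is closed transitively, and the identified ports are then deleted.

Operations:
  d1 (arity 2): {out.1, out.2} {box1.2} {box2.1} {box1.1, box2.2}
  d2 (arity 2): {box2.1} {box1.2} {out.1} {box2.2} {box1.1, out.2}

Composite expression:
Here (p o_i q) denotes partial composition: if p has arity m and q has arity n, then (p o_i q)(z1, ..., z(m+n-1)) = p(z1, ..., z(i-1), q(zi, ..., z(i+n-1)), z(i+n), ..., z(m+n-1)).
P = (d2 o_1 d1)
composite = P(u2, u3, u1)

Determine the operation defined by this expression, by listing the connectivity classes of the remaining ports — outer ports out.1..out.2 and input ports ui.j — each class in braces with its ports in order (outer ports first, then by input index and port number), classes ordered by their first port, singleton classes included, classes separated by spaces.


Reachability decides: close wires over d2-identified ports.
d1 over (u2, u3) gives {out.1, out.2} {u2.1, u3.2} {u2.2} {u3.1}, out.j being that stage's outer ports
d2 over (u2, u3, u1) gives {out.1} {out.2} {u1.1} {u1.2} {u2.1, u3.2} {u2.2} {u3.1}, out.j being that stage's outer ports

{out.1} {out.2} {u1.1} {u1.2} {u2.1, u3.2} {u2.2} {u3.1}


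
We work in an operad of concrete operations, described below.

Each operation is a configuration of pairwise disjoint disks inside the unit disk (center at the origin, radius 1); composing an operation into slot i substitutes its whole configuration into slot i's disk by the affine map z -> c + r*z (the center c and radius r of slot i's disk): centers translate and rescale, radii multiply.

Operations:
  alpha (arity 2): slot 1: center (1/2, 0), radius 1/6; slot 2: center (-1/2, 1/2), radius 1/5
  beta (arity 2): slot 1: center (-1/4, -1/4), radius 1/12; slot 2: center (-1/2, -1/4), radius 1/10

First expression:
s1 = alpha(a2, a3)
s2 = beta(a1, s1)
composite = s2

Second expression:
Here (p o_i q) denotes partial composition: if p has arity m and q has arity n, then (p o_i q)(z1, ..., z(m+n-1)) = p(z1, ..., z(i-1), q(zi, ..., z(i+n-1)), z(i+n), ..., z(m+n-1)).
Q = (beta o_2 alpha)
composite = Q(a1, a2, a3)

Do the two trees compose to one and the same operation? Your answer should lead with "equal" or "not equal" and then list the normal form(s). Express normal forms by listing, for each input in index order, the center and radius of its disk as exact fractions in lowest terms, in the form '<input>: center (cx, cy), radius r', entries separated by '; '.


The first expression reduces to a1: center (-1/4, -1/4), radius 1/12; a2: center (-9/20, -1/4), radius 1/60; a3: center (-11/20, -1/5), radius 1/50
The second expression reduces to a1: center (-1/4, -1/4), radius 1/12; a2: center (-9/20, -1/4), radius 1/60; a3: center (-11/20, -1/5), radius 1/50
The forms coincide; equal.

equal; the common form is a1: center (-1/4, -1/4), radius 1/12; a2: center (-9/20, -1/4), radius 1/60; a3: center (-11/20, -1/5), radius 1/50


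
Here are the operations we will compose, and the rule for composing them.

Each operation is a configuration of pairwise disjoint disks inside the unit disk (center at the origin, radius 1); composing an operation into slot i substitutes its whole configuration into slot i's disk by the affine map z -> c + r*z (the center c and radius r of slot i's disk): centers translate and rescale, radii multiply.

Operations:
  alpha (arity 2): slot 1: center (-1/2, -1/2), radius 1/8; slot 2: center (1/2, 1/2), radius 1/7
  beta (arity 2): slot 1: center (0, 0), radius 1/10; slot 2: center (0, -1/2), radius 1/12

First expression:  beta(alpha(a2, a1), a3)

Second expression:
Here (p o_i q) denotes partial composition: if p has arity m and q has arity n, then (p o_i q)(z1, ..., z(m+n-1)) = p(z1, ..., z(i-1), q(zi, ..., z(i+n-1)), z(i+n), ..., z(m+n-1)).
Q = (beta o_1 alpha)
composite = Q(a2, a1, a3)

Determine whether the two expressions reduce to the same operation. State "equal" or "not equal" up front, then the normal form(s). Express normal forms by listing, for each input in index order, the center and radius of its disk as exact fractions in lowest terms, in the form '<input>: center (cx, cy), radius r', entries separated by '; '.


equal; both compose to a1: center (1/20, 1/20), radius 1/70; a2: center (-1/20, -1/20), radius 1/80; a3: center (0, -1/2), radius 1/12

Normal form of the first expression: a1: center (1/20, 1/20), radius 1/70; a2: center (-1/20, -1/20), radius 1/80; a3: center (0, -1/2), radius 1/12
Normal form of the second expression: a1: center (1/20, 1/20), radius 1/70; a2: center (-1/20, -1/20), radius 1/80; a3: center (0, -1/2), radius 1/12
Same normal form: equal.


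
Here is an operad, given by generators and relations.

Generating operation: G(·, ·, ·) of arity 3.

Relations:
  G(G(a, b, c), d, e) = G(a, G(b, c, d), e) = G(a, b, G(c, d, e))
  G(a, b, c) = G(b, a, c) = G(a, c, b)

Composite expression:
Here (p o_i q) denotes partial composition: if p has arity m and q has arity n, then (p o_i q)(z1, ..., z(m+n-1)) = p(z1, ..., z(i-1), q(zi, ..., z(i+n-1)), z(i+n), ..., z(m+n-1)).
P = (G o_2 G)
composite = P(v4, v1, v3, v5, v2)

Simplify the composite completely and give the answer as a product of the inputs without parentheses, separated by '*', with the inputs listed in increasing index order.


v1 * v2 * v3 * v4 * v5

Reordering under G is free, so list the v-inputs canonically.
G(v1, v3, v5) spells out as v1 * v3 * v5
G(v4, G(v1, v3, v5), v2) spells out as v4 * v1 * v3 * v5 * v2
the factors in increasing index order: v1 * v2 * v3 * v4 * v5


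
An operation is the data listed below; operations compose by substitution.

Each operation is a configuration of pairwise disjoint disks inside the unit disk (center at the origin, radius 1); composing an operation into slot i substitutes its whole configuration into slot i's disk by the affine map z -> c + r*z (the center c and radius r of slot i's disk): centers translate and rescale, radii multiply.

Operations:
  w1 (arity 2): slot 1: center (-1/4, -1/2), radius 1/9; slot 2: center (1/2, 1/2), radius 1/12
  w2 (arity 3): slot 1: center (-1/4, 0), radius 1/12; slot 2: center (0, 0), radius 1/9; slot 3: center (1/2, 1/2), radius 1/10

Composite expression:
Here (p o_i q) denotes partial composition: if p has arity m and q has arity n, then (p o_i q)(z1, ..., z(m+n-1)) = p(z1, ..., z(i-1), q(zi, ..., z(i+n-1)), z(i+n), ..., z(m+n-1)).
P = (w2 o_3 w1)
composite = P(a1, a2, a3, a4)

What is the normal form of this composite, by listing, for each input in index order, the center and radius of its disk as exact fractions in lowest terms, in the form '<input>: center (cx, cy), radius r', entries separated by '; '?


Below w2, radii multiply path by path; the a-disk centers shift.
input a1: applying the 1 nested substitution gives center (-1/4, 0), radius 1/12
input a2: applying the 1 nested substitution gives center (0, 0), radius 1/9
input a3: applying the 2 nested substitutions gives center (19/40, 9/20), radius 1/90
input a4: applying the 2 nested substitutions gives center (11/20, 11/20), radius 1/120

a1: center (-1/4, 0), radius 1/12; a2: center (0, 0), radius 1/9; a3: center (19/40, 9/20), radius 1/90; a4: center (11/20, 11/20), radius 1/120


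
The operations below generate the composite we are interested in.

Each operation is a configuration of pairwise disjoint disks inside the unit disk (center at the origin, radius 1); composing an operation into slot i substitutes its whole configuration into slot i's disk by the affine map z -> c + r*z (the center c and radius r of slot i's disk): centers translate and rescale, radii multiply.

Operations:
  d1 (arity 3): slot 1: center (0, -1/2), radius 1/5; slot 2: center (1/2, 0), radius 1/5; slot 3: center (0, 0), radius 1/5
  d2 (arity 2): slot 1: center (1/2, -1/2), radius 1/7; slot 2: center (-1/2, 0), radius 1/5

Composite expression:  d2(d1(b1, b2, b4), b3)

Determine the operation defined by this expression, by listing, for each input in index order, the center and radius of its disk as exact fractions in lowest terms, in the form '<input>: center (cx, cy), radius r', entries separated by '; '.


b1: center (1/2, -4/7), radius 1/35; b2: center (4/7, -1/2), radius 1/35; b3: center (-1/2, 0), radius 1/5; b4: center (1/2, -1/2), radius 1/35

Each b-disk chains the slot maps above it in d2; radii multiply.
input b1: applying the 2 nested substitutions gives center (1/2, -4/7), radius 1/35
input b2: applying the 2 nested substitutions gives center (4/7, -1/2), radius 1/35
input b4: applying the 2 nested substitutions gives center (1/2, -1/2), radius 1/35
input b3: applying the 1 nested substitution gives center (-1/2, 0), radius 1/5


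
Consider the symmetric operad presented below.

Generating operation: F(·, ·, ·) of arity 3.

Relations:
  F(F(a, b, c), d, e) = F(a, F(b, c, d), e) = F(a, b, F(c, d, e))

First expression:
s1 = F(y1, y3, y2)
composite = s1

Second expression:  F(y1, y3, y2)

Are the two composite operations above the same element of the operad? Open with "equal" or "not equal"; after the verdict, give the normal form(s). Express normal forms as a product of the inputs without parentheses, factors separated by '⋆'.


Normal form of the first expression: y1 ⋆ y3 ⋆ y2
Normal form of the second expression: y1 ⋆ y3 ⋆ y2
One common form — equal.

equal; the common form is y1 ⋆ y3 ⋆ y2


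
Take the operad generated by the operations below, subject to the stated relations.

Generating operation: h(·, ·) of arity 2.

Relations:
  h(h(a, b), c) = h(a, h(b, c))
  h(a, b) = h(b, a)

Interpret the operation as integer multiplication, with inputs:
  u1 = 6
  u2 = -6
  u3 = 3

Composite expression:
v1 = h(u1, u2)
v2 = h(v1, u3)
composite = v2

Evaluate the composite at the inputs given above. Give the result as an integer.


-108

h(u1, u2) = -36
h(h(u1, u2), u3) = -108


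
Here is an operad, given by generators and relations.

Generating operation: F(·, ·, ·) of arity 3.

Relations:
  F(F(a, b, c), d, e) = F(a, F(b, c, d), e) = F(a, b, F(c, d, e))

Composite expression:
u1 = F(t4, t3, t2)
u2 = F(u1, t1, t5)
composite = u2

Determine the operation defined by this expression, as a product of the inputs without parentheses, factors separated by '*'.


t4 * t3 * t2 * t1 * t5

Every regrouping of F is equal, so read the t-inputs in written order.
F(t4, t3, t2) linearizes to t4 * t3 * t2
F(F(t4, t3, t2), t1, t5) linearizes to t4 * t3 * t2 * t1 * t5


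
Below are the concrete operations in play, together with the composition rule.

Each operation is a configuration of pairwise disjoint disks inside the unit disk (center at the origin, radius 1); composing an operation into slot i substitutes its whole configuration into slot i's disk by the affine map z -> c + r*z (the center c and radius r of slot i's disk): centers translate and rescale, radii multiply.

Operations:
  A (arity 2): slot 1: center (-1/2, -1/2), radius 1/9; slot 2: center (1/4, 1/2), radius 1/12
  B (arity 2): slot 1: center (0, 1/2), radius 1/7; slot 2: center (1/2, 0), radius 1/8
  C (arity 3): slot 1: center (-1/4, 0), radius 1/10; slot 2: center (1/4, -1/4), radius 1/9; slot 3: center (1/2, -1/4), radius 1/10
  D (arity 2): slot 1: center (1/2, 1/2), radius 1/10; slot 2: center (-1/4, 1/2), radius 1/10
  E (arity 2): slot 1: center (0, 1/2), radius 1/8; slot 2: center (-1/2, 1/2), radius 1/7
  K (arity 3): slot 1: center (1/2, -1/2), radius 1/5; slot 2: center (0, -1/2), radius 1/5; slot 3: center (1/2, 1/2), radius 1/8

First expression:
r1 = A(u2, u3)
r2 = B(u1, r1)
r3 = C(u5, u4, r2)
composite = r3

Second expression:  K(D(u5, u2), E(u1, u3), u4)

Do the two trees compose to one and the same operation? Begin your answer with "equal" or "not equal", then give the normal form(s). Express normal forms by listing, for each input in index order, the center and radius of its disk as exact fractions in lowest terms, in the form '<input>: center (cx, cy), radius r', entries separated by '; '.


not equal; the first gives u1: center (1/2, -1/5), radius 1/70; u2: center (87/160, -41/160), radius 1/720; u3: center (177/320, -39/160), radius 1/960; u4: center (1/4, -1/4), radius 1/9; u5: center (-1/4, 0), radius 1/10 and the second u1: center (0, -2/5), radius 1/40; u2: center (9/20, -2/5), radius 1/50; u3: center (-1/10, -2/5), radius 1/35; u4: center (1/2, 1/2), radius 1/8; u5: center (3/5, -2/5), radius 1/50

Reducing the first expression gives u1: center (1/2, -1/5), radius 1/70; u2: center (87/160, -41/160), radius 1/720; u3: center (177/320, -39/160), radius 1/960; u4: center (1/4, -1/4), radius 1/9; u5: center (-1/4, 0), radius 1/10
Reducing the second expression gives u1: center (0, -2/5), radius 1/40; u2: center (9/20, -2/5), radius 1/50; u3: center (-1/10, -2/5), radius 1/35; u4: center (1/2, 1/2), radius 1/8; u5: center (3/5, -2/5), radius 1/50
They disagree, so not equal.
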